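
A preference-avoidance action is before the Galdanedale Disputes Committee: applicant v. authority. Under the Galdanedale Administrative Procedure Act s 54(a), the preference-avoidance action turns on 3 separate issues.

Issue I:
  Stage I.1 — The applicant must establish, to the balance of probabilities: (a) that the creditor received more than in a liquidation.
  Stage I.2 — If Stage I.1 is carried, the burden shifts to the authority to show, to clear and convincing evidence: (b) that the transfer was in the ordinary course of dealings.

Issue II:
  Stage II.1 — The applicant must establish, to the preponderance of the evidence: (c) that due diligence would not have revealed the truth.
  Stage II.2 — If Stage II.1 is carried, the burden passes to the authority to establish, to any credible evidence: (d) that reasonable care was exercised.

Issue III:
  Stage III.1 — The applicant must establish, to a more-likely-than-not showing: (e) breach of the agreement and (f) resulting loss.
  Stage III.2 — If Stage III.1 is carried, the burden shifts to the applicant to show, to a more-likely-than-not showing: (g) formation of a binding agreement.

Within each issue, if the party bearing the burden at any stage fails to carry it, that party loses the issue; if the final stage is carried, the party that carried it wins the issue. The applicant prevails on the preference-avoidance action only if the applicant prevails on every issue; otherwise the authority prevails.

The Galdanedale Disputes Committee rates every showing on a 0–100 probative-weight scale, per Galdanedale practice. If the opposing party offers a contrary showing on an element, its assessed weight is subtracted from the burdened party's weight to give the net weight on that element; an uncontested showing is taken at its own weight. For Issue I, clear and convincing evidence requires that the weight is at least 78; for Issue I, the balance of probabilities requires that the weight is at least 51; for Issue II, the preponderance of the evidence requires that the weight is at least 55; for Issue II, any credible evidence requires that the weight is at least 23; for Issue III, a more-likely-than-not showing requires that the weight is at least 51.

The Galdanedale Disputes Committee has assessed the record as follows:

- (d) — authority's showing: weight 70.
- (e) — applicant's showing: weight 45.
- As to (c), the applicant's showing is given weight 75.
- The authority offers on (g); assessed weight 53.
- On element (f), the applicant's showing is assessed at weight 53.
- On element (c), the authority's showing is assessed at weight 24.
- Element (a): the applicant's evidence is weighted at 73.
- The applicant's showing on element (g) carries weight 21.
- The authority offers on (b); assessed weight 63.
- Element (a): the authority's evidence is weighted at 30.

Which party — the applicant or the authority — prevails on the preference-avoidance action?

authority

— Issue I —
Stage I.1 — burden on applicant; standard: the balance of probabilities (weight is at least 51).
    (a): 73 − 30 = 43 < 51 [not met]
  The applicant does not carry Stage I.1.
So the authority prevails on this issue.
— Issue II —
Stage II.1 — burden on applicant; standard: the preponderance of the evidence (weight is at least 55).
    (c): 75 − 24 = 51 < 55 [not met]
  The applicant does not carry Stage II.1.
The authority prevails on this issue.
— Issue III —
Stage III.1 (applicant, a more-likely-than-not showing, weight is at least 51): (e) 45 < 51 — fails; (f) 53 ≥ 51 — meets.
  Not every element is met, so the applicant fails to carry Stage III.1.
The authority prevails on this issue.
Per-issue: Issue I → authority; Issue II → authority; Issue III → authority. The applicant must prevail on every issue; overall, the authority prevails.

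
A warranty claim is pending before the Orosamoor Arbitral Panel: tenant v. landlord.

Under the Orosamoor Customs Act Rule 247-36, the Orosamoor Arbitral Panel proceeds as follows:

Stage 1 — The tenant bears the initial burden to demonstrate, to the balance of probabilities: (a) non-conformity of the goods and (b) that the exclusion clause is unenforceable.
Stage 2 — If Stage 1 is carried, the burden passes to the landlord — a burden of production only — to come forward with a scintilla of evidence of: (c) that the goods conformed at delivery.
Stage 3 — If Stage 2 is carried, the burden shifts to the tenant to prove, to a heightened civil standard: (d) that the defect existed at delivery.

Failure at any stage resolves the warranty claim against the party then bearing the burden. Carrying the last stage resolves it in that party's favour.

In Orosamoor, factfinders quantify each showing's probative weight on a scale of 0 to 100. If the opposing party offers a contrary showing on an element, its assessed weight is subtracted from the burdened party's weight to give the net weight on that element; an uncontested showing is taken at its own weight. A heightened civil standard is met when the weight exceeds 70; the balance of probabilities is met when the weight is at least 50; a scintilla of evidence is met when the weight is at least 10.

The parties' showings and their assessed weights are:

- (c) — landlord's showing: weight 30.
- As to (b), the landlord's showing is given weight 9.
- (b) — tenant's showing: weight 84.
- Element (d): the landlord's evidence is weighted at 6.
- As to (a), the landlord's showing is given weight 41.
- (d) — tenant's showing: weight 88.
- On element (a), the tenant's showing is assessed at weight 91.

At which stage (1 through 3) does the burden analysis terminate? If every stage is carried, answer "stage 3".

stage 3

At Stage 1 the tenant must meet the balance of probabilities (weight is at least 50): on (a) the weight is 91 less the opposing 41 gives net 50, which does reach 50, so (a) meets the standard; on (b) the weight is 84 less the opposing 9 gives net 75, ≥ 50, so (b) meets the standard.
  Stage 1 is satisfied; the onus moves to the landlord.
At Stage 2 the landlord must meet a scintilla of evidence (weight is at least 10): on (c) the weight is 30, ≥ 10, so (c) meets the standard.
  All elements met. The burden passes to the tenant.
At Stage 3 the tenant must meet a heightened civil standard (weight exceeds 70): on (d) the weight is 88 less the opposing 6 gives net 82, which does exceed 70, so (d) meets the standard.
  Stage 3 carried; the final stage is satisfied.
With every stage satisfied, the tenant prevails.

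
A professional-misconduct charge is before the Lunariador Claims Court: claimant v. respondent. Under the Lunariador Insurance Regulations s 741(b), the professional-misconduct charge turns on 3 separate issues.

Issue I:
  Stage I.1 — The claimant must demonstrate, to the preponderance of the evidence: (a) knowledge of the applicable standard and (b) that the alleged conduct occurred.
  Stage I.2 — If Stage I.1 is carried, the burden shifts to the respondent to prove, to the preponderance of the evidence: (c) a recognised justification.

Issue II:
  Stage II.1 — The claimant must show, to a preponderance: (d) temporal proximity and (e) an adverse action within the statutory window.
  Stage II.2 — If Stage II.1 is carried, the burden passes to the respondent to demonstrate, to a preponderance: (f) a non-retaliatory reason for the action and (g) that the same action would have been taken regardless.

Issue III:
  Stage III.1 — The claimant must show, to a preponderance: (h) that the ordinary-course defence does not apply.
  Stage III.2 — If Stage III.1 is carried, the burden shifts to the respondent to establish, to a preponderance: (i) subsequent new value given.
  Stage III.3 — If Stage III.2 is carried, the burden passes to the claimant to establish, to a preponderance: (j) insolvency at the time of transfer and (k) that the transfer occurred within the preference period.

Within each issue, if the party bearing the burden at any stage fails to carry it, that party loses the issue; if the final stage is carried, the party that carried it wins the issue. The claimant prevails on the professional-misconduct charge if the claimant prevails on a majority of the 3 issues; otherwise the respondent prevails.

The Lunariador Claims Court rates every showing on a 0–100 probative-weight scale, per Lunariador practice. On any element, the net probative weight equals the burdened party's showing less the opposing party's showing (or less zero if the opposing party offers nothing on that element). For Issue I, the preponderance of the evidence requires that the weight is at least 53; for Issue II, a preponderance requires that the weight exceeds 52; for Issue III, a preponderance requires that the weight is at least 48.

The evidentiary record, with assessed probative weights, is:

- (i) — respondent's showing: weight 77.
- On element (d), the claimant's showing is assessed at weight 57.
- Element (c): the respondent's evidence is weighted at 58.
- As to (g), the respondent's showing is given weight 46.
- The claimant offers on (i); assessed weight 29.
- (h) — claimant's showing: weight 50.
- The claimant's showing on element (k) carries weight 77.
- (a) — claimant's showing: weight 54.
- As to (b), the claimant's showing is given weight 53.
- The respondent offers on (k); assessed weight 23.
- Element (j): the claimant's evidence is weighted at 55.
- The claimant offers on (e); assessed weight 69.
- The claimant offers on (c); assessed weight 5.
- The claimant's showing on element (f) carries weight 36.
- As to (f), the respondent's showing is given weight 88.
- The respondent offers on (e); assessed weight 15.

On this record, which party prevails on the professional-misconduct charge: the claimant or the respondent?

claimant

— Issue I —
Stage I.1 (claimant, the preponderance of the evidence, weight is at least 53): (a) 54 ≥ 53 — meets; (b) 53 ≥ 53 — meets.
  All elements met. The burden passes to the respondent.
Stage I.2 (respondent, the preponderance of the evidence, weight is at least 53): (c) net 58−5=53 ≥ 53 — meets.
  The respondent carries the last stage.
All stages carried — the respondent prevails on this issue.
— Issue II —
At Stage II.1 the claimant must meet a preponderance (weight exceeds 52): on (d) the weight is 57, > 52, so (d) meets the standard; on (e) the weight is 69 less the opposing 15 gives net 54, which does exceed 52, so (e) meets the standard.
  Stage II.1 carried; the burden shifts to the respondent.
At Stage II.2 the respondent must meet a preponderance (weight exceeds 52): on (f) the weight is 88 less the opposing 36 gives net 52, which does not exceed 52, so (f) does not meet the standard; on (g) the weight is 46, which does not exceed 52, so (g) does not meet the standard.
  The respondent does not carry Stage II.2.
The claimant prevails on this issue.
— Issue III —
At Stage III.1 the claimant must meet a preponderance (weight is at least 48): on (h) the weight is 50, which does reach 48, so (h) meets the standard.
  The claimant carries Stage III.1; the respondent now bears the burden.
At Stage III.2 the respondent must meet a preponderance (weight is at least 48): on (i) the weight is 77 less the opposing 29 gives net 48, which does reach 48, so (i) meets the standard.
  The respondent carries Stage III.2; the claimant now bears the burden.
At Stage III.3 the claimant must meet a preponderance (weight is at least 48): on (j) the weight is 55, ≥ 48, so (j) meets the standard; on (k) the weight is 77 less the opposing 23 gives net 54, ≥ 48, so (k) meets the standard.
  Stage III.3 carried; the final stage is satisfied.
With every stage satisfied, the claimant prevails on this issue.
Per-issue: Issue I → respondent; Issue II → claimant; Issue III → claimant. The claimant must prevail on a majority of issues; overall, the claimant prevails.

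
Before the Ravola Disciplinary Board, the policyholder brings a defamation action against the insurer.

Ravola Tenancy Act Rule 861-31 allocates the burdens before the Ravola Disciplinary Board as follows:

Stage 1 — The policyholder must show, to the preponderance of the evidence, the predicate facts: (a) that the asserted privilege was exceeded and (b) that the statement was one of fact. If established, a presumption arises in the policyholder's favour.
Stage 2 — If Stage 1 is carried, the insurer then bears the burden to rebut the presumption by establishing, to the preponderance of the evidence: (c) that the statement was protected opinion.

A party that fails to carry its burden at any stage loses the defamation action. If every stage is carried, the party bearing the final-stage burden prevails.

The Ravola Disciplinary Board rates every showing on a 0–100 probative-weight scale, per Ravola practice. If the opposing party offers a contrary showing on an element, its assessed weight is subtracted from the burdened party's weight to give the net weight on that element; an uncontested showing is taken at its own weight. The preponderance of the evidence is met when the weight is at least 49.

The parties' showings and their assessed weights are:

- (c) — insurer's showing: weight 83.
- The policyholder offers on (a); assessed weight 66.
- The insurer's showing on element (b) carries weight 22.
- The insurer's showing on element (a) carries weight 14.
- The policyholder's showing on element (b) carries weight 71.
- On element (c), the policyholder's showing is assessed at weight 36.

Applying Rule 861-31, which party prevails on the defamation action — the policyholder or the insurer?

policyholder

At Stage 1 the policyholder must meet the preponderance of the evidence (weight is at least 49): on (a) the weight is 66 less the opposing 14 gives net 52, which does reach 49, so (a) meets the standard; on (b) the weight is 71 less the opposing 22 gives net 49, which does reach 49, so (b) meets the standard.
  The policyholder carries Stage 1; the insurer now bears the burden.
At Stage 2 the insurer must meet the preponderance of the evidence (weight is at least 49): on (c) the weight is 83 less the opposing 36 gives net 47, < 49, so (c) does not meet the standard.
  The insurer does not carry Stage 2.
The analysis ends at Stage 2; the policyholder prevails.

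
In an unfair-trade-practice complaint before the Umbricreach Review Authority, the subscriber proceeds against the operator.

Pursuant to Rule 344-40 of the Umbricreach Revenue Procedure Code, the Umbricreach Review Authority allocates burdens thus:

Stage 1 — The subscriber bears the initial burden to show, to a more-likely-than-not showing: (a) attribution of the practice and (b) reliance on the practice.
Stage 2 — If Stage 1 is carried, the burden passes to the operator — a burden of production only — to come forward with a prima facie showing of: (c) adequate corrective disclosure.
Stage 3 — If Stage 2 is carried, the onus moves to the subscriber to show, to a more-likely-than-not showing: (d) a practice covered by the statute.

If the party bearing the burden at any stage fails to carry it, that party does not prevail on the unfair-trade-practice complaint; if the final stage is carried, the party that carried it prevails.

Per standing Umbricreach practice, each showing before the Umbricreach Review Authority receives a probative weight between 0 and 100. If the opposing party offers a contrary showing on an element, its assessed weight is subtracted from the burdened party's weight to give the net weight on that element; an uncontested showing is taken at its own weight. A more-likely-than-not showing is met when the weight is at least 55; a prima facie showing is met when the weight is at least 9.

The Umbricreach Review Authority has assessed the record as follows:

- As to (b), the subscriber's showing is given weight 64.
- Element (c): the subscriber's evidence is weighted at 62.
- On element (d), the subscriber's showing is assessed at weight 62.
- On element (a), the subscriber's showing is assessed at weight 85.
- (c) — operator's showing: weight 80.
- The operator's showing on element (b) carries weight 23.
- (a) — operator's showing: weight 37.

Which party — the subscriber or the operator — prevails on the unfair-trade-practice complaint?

Stage 1 (subscriber, a more-likely-than-not showing, weight is at least 55): (a) net 85−37=48 < 55 — fails; (b) net 64−23=41 < 55 — fails.
  Not every element is met, so the subscriber fails to carry Stage 1.
So the operator prevails.

operator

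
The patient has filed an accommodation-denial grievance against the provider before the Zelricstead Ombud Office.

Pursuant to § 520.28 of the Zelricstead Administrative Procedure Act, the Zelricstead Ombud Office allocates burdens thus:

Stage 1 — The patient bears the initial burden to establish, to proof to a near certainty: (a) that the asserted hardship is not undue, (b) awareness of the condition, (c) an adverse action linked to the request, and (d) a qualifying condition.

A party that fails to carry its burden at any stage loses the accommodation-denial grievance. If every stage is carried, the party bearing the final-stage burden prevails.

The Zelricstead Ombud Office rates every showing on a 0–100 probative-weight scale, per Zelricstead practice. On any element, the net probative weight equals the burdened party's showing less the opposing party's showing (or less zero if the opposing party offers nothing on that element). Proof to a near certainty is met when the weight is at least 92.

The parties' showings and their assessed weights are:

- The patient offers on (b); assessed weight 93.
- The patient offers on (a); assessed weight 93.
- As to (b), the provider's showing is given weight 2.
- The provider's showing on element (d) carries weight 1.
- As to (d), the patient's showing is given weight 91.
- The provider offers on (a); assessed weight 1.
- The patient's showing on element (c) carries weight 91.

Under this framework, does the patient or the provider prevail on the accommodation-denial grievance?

provider

Stage 1 (patient, proof to a near certainty, weight is at least 92): (a) net 93−1=92 ≥ 92 — meets; (b) net 93−2=91 < 92 — fails; (c) 91 < 92 — fails; (d) net 91−1=90 < 92 — fails.
  Not every element is met, so the patient fails to carry Stage 1.
The provider prevails.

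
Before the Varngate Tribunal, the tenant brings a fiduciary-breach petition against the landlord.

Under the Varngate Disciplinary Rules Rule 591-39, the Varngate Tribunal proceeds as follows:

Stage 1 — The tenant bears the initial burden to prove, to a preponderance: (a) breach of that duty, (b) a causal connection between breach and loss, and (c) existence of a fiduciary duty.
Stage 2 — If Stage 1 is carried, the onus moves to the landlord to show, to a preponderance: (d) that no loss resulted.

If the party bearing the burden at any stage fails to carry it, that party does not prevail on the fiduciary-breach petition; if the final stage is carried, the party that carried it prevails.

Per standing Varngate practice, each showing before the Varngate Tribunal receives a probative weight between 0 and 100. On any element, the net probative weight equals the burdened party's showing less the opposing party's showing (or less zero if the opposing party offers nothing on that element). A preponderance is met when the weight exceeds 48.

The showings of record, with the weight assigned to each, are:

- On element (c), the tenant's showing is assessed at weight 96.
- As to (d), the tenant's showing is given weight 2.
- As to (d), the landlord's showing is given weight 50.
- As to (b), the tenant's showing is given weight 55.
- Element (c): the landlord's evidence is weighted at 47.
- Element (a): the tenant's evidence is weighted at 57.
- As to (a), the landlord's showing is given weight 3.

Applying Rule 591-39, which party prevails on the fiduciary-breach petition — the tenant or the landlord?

Stage 1 — burden on tenant; standard: a preponderance (weight exceeds 48).
    (a): 57 − 3 = 54 > 48 [met]
    (b): 55 > 48 [met]
    (c): 96 − 47 = 49 > 48 [met]
  The tenant carries Stage 1; the landlord now bears the burden.
Stage 2 — burden on landlord; standard: a preponderance (weight exceeds 48).
    (d): 50 − 2 = 48 ≤ 48 [not met]
  Not every element is met, so the landlord fails to carry Stage 2.
The tenant prevails.

tenant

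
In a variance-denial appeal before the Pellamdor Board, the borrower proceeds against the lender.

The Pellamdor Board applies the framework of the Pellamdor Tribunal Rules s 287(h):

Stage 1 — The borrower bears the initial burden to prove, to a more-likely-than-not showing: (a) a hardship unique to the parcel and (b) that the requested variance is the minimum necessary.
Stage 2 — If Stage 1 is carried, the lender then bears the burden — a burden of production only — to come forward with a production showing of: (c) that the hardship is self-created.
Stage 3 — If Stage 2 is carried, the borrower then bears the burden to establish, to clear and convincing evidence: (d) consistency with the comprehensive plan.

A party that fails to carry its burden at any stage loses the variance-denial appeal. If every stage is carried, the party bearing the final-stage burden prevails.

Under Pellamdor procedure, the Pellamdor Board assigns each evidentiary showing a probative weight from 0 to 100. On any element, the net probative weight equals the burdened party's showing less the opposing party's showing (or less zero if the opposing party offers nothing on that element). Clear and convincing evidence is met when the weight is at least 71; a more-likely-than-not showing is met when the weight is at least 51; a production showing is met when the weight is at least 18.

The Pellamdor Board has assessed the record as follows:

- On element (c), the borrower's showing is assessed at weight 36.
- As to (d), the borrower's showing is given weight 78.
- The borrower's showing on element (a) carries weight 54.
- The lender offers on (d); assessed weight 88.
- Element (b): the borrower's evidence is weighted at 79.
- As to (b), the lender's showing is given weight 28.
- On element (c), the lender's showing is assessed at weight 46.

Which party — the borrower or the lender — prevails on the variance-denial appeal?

borrower

At Stage 1 the borrower must meet a more-likely-than-not showing (weight is at least 51): on (a) the weight is 54, ≥ 51, so (a) meets the standard; on (b) the weight is 79 less the opposing 28 gives net 51, ≥ 51, so (b) meets the standard.
  Stage 1 is satisfied; the onus moves to the lender.
At Stage 2 the lender must meet a production showing (weight is at least 18): on (c) the weight is 46 less the opposing 36 gives net 10, < 18, so (c) does not meet the standard.
  Not every element is met, so the lender fails to carry Stage 2.
The analysis ends at Stage 2; the borrower prevails.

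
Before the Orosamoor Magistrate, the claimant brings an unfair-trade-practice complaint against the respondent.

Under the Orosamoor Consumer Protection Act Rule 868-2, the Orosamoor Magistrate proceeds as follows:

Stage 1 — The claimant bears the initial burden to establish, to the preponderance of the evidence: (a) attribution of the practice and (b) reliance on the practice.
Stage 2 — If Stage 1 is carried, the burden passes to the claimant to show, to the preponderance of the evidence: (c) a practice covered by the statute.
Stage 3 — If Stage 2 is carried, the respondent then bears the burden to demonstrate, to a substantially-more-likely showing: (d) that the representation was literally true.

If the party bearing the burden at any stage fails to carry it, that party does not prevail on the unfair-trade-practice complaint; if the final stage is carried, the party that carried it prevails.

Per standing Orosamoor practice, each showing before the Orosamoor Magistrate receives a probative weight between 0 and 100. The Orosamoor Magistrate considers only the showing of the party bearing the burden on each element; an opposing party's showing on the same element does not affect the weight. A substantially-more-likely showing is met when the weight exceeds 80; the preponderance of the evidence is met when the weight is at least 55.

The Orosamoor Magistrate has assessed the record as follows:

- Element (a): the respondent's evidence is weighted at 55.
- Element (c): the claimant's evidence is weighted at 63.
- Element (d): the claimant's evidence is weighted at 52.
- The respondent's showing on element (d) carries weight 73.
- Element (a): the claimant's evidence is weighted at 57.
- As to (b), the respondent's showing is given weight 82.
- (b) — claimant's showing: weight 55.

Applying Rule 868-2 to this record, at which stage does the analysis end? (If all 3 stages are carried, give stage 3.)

Stage 1 — burden on claimant; standard: the preponderance of the evidence (weight is at least 55).
    (a): 57 (respondent's 55 disregarded) ≥ 55 [met]
    (b): 55 (respondent's 82 disregarded) ≥ 55 [met]
  Stage 1 carried; the burden remains with the claimant.
Stage 2 — burden on claimant; standard: the preponderance of the evidence (weight is at least 55).
    (c): 63 ≥ 55 [met]
  The claimant carries Stage 2; the respondent now bears the burden.
Stage 3 — burden on respondent; standard: a substantially-more-likely showing (weight exceeds 80).
    (d): 73 (claimant's 52 disregarded) ≤ 80 [not met]
  Not every element is met, so the respondent fails to carry Stage 3.
The claimant prevails.

stage 3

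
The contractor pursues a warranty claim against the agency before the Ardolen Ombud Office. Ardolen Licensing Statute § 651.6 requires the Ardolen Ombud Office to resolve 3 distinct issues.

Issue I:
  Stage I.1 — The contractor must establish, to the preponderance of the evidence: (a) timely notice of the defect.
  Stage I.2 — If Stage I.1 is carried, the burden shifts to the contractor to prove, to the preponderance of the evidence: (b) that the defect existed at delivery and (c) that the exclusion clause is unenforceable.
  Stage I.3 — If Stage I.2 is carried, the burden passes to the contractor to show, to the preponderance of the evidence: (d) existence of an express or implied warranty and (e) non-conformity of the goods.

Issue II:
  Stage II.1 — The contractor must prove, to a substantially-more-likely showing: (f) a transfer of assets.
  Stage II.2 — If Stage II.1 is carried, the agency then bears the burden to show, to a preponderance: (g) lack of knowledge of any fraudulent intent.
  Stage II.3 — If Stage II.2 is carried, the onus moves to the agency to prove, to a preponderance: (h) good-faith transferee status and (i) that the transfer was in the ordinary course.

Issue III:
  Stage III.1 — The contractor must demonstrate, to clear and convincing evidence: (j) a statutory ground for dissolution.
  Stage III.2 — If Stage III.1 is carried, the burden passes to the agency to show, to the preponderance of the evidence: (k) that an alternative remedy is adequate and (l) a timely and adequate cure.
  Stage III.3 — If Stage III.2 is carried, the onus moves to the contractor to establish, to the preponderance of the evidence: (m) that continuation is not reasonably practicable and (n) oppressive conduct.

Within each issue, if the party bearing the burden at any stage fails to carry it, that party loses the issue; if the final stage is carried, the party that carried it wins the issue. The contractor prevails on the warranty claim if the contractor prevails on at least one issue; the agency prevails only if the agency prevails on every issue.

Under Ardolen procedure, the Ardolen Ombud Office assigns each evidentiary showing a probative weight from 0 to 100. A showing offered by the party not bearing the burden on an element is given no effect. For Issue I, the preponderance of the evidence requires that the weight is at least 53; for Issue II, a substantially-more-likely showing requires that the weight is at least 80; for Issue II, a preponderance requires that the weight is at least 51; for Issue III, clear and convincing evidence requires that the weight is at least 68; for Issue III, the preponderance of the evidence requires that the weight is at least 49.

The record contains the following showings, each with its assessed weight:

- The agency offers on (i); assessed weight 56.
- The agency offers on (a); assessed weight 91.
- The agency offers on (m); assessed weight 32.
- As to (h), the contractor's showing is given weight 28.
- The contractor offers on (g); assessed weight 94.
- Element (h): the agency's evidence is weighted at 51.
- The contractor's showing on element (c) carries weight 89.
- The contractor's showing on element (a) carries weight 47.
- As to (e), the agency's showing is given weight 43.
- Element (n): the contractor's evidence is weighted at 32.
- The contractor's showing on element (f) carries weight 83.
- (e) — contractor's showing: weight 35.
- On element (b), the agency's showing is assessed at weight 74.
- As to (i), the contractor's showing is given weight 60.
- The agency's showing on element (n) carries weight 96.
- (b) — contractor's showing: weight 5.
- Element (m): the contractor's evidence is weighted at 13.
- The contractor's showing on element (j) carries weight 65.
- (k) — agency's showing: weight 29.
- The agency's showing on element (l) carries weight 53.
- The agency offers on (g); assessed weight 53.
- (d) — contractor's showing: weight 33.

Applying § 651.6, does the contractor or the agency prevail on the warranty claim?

— Issue I —
Stage I.1 — burden on contractor; standard: the preponderance of the evidence (weight is at least 53).
    (a): 47 (agency's 91 disregarded) < 53 [not met]
  Not every element is met, so the contractor fails to carry Stage I.1.
So the agency prevails on this issue.
— Issue II —
At Stage II.1 the contractor must meet a substantially-more-likely showing (weight is at least 80): on (f) the weight is 83, which does reach 80, so (f) meets the standard.
  All elements met. The burden passes to the agency.
At Stage II.2 the agency must meet a preponderance (weight is at least 51): on (g) the weight is 53 (the contractor's 94 is given no effect), ≥ 51, so (g) meets the standard.
  All elements met. The agency retains the burden for Stage II.3.
At Stage II.3 the agency must meet a preponderance (weight is at least 51): on (h) the weight is 51 (the contractor's 28 is given no effect), ≥ 51, so (h) meets the standard; on (i) the weight is 56 (the contractor's 60 is given no effect), ≥ 51, so (i) meets the standard.
  All elements met at the final stage.
Every stage carried; the agency prevails on this issue.
— Issue III —
Stage III.1 (contractor, clear and convincing evidence, weight is at least 68): (j) 65 < 68 — fails.
  Stage III.1 not carried; the contractor fails its burden.
So the agency prevails on this issue.
Per-issue: Issue I → agency; Issue II → agency; Issue III → agency. The contractor must prevail on at least one issue; overall, the agency prevails.

agency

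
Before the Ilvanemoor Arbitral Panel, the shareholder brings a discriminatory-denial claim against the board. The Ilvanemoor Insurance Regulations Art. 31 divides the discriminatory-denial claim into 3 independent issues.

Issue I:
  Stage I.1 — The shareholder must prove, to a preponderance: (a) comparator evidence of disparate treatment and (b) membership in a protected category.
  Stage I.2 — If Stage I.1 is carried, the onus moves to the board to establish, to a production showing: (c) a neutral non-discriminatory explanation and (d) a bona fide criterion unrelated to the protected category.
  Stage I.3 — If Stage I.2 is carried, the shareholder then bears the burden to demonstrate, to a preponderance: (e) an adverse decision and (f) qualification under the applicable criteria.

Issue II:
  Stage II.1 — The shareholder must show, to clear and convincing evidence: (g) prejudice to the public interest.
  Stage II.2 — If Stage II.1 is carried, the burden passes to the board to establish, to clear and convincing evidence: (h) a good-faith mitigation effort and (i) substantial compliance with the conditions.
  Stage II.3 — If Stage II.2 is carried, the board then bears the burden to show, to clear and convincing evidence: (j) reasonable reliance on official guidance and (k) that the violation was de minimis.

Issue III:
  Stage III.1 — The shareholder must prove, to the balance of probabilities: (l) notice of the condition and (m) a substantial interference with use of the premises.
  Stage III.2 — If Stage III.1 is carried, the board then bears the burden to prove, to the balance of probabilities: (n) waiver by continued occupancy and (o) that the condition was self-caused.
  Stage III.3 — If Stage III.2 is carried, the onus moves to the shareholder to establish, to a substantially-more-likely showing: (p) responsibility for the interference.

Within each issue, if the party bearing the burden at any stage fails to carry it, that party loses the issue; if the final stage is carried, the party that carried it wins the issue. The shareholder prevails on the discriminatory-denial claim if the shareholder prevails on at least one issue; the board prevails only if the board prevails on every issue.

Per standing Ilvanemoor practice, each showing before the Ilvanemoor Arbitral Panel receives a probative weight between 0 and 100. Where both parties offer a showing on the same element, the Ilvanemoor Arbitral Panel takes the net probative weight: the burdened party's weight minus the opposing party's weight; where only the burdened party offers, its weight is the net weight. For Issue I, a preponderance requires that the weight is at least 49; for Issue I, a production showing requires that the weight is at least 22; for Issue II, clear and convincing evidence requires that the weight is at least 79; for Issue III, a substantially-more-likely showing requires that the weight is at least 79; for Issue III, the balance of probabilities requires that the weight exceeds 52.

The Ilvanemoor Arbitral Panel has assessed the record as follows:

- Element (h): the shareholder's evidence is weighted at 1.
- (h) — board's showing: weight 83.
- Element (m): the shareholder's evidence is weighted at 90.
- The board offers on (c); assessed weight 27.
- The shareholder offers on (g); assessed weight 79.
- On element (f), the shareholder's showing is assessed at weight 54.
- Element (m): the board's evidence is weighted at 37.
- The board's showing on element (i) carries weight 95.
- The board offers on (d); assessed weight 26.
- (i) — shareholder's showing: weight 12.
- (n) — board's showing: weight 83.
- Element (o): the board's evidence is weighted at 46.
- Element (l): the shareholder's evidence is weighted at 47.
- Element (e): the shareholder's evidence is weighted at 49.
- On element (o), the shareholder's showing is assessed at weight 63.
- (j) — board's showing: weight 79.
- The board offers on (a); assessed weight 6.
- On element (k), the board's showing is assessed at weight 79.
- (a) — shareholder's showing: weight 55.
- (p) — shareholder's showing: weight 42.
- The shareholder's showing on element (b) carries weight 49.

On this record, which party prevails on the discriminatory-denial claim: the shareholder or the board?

— Issue I —
At Stage I.1 the shareholder must meet a preponderance (weight is at least 49): on (a) the weight is 55 less the opposing 6 gives net 49, which does reach 49, so (a) meets the standard; on (b) the weight is 49, ≥ 49, so (b) meets the standard.
  Stage I.1 carried; the burden shifts to the board.
At Stage I.2 the board must meet a production showing (weight is at least 22): on (c) the weight is 27, ≥ 22, so (c) meets the standard; on (d) the weight is 26, ≥ 22, so (d) meets the standard.
  Stage I.2 carried; the burden shifts to the shareholder.
At Stage I.3 the shareholder must meet a preponderance (weight is at least 49): on (e) the weight is 49, ≥ 49, so (e) meets the standard; on (f) the weight is 54, which does reach 49, so (f) meets the standard.
  All elements met at the final stage.
Every stage carried; the shareholder prevails on this issue.
— Issue II —
Stage II.1 (shareholder, clear and convincing evidence, weight is at least 79): (g) 79 ≥ 79 — meets.
  Stage II.1 is satisfied; the onus moves to the board.
Stage II.2 (board, clear and convincing evidence, weight is at least 79): (h) net 83−1=82 ≥ 79 — meets; (i) net 95−12=83 ≥ 79 — meets.
  All elements met. The board retains the burden for Stage II.3.
Stage II.3 (board, clear and convincing evidence, weight is at least 79): (j) 79 ≥ 79 — meets; (k) 79 ≥ 79 — meets.
  The board carries the last stage.
With every stage satisfied, the board prevails on this issue.
— Issue III —
Stage III.1 (shareholder, the balance of probabilities, weight exceeds 52): (l) 47 ≤ 52 — fails; (m) net 90−37=53 > 52 — meets.
  Stage III.1 not carried; the shareholder fails its burden.
So the board prevails on this issue.
Per-issue: Issue I → shareholder; Issue II → board; Issue III → board. The shareholder must prevail on at least one issue; overall, the shareholder prevails.

shareholder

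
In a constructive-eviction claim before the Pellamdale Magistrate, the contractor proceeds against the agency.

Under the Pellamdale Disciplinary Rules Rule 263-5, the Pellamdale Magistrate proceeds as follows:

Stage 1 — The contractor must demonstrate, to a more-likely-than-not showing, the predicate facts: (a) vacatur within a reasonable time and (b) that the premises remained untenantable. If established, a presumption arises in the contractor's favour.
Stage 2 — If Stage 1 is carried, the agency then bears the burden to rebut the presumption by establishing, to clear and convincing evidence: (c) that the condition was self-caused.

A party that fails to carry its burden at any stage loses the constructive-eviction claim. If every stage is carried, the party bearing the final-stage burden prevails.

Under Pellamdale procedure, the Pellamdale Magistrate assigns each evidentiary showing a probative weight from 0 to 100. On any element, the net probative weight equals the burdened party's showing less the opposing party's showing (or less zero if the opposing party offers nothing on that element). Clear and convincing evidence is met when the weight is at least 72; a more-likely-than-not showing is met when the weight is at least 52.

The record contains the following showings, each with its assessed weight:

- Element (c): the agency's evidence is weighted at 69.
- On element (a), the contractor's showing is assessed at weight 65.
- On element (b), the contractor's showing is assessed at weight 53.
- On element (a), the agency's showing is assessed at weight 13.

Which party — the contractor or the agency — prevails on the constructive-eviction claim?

contractor

Stage 1 (contractor, a more-likely-than-not showing, weight is at least 52): (a) net 65−13=52 ≥ 52 — meets; (b) 53 ≥ 52 — meets.
  Stage 1 carried; the burden shifts to the agency.
Stage 2 (agency, clear and convincing evidence, weight is at least 72): (c) 69 < 72 — fails.
  Not every element is met, so the agency fails to carry Stage 2.
The analysis ends at Stage 2; the contractor prevails.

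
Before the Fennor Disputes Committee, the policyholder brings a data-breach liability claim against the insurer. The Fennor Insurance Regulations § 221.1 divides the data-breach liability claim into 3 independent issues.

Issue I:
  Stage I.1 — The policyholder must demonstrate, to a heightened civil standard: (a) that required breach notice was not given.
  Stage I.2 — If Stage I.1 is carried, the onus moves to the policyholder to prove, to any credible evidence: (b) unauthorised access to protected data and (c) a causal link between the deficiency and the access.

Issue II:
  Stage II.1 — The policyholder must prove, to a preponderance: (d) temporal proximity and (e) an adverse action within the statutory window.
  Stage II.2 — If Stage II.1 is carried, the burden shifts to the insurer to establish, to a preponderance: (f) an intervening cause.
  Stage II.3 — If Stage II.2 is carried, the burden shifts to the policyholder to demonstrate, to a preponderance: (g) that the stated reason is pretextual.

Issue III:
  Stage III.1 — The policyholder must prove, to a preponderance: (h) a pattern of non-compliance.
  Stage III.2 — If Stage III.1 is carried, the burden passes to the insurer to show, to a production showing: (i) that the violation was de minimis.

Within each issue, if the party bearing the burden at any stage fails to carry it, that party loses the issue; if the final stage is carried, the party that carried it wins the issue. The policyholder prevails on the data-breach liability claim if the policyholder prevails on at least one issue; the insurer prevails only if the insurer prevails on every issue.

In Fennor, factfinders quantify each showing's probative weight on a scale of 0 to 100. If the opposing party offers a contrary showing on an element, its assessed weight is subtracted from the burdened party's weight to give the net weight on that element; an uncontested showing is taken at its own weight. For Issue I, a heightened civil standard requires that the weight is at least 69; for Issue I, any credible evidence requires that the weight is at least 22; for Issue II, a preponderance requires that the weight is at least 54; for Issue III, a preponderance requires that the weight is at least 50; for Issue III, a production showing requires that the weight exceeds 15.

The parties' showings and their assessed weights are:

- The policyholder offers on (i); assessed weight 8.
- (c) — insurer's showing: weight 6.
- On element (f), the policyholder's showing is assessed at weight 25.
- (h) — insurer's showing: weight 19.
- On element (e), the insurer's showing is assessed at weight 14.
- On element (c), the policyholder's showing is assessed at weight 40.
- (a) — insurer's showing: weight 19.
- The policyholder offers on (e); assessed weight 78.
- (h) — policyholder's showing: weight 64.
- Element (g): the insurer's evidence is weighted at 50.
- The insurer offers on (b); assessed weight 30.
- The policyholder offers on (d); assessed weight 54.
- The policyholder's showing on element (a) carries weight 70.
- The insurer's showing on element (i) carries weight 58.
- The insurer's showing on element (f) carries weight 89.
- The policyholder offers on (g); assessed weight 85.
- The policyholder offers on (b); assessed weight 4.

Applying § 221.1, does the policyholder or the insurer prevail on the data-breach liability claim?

— Issue I —
Stage I.1 (policyholder, a heightened civil standard, weight is at least 69): (a) net 70−19=51 < 69 — fails.
  Not every element is met, so the policyholder fails to carry Stage I.1.
The analysis ends at Stage I.1; the insurer prevails on this issue.
— Issue II —
Stage II.1 (policyholder, a preponderance, weight is at least 54): (d) 54 ≥ 54 — meets; (e) net 78−14=64 ≥ 54 — meets.
  The policyholder carries Stage II.1; the insurer now bears the burden.
Stage II.2 (insurer, a preponderance, weight is at least 54): (f) net 89−25=64 ≥ 54 — meets.
  All elements met. The burden passes to the policyholder.
Stage II.3 (policyholder, a preponderance, weight is at least 54): (g) net 85−50=35 < 54 — fails.
  The policyholder does not carry Stage II.3.
The analysis ends at Stage II.3; the insurer prevails on this issue.
— Issue III —
Stage III.1 (policyholder, a preponderance, weight is at least 50): (h) net 64−19=45 < 50 — fails.
  The policyholder does not carry Stage III.1.
The analysis ends at Stage III.1; the insurer prevails on this issue.
Per-issue: Issue I → insurer; Issue II → insurer; Issue III → insurer. The policyholder must prevail on at least one issue; overall, the insurer prevails.

insurer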